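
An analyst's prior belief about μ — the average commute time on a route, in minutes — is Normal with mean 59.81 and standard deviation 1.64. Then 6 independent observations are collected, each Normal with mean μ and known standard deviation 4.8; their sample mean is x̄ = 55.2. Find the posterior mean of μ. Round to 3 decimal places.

Posterior mean ≈ 57.911

Prior precision 1/τ₀² = 1/1.64² = 0.371802; data precision n/σ² = 6/4.8² = 0.260417.
Posterior precision = 0.371802 + 0.260417 = 0.632219.
Posterior mean = (0.371802·59.81 + 0.260417·55.2) / 0.632219 = 57.911.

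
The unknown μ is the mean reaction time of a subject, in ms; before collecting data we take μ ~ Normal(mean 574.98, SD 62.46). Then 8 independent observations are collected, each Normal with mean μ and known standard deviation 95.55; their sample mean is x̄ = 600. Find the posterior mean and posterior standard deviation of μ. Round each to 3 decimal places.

Posterior mean ≈ 594.337; posterior SD ≈ 29.714

Prior precision 1/τ₀² = 1/62.46² = 0.00025633; data precision n/σ² = 8/95.55² = 0.00087625.
Posterior precision = 0.00025633 + 0.00087625 = 0.00113258, giving posterior SD = 1/√0.00113258 = 29.714.
Posterior mean = (0.00025633·574.98 + 0.00087625·600) / 0.00113258 = 594.337.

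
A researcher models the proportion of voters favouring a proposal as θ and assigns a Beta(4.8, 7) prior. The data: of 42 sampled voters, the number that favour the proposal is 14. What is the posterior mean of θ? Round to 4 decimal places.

The binomial likelihood is conjugate to the Beta prior: with 14 successes and 28 failures, the posterior is Beta(4.8+14, 7+28) = Beta(18.8, 35).
Posterior mean = α/(α+β) = 18.8/53.8 = 0.3494.

Posterior mean ≈ 0.3494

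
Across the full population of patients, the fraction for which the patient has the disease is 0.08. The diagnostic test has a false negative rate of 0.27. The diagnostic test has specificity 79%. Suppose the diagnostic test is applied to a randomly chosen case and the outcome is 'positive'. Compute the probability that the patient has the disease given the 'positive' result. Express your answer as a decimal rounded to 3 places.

P(H | E) ≈ 0.232

Let H be the event that the patient has the disease. P(H) = 0.08, so P(¬H) = 0.92. With E the 'positive' result, P(E|H) = 0.73 and P(E|¬H) = 0.21.
P(E) = 0.73·0.08 + 0.21·0.92 = 0.058400 + 0.19320 = 0.25160.
By Bayes' theorem, P(H|E) = 0.058400 / 0.25160 = 0.232.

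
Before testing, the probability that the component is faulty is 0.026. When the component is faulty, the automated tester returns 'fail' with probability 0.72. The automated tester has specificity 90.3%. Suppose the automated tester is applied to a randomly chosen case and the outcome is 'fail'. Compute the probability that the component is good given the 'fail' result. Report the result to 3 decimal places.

Let H be the event that the component is faulty. P(H) = 0.026, so P(¬H) = 0.974. With E the 'fail' result, P(E|H) = 0.72 and P(E|¬H) = 0.097.
P(E) = 0.72·0.026 + 0.097·0.974 = 0.018720 + 0.094478 = 0.11320.
By Bayes' theorem, P(H|E) = 0.018720 / 0.11320 = 0.165. Hence P(¬H|E) = 1 − 0.165 = 0.835.

P(¬H | E) ≈ 0.835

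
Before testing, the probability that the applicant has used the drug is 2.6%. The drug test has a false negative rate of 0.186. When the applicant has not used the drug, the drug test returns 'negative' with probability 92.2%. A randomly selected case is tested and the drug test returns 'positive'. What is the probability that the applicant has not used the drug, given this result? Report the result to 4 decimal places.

Let H be the event that the applicant has used the drug. P(H) = 0.026, so P(¬H) = 0.974. With E the 'positive' result, P(E|H) = 0.814 and P(E|¬H) = 0.078.
P(E) = 0.814·0.026 + 0.078·0.974 = 0.021164 + 0.075972 = 0.097136.
By Bayes' theorem, P(H|E) = 0.021164 / 0.097136 = 0.2179. Hence P(¬H|E) = 1 − 0.2179 = 0.7821.

P(¬H | E) ≈ 0.7821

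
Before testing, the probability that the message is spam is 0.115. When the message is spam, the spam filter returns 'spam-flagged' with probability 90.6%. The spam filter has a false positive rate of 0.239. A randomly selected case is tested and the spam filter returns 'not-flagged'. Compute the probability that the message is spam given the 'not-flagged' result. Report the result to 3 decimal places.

P(H | E) ≈ 0.016

Let H be the event that the message is spam. P(H) = 0.115, so P(¬H) = 0.885. With E the 'not-flagged' result, P(E|H) = 0.094 and P(E|¬H) = 0.761.
P(E) = 0.094·0.115 + 0.761·0.885 = 0.010810 + 0.67349 = 0.68429.
By Bayes' theorem, P(H|E) = 0.010810 / 0.68429 = 0.016.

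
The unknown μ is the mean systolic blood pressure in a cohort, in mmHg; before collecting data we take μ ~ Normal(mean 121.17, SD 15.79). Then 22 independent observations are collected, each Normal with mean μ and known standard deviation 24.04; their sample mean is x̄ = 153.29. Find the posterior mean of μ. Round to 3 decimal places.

With known σ, the Normal prior is conjugate. Weight on the data is w = (n/σ²)/(n/σ² + 1/τ₀²) = 0.0380674/(0.0380674+0.00401084) = 0.90468.
Posterior mean = w·x̄ + (1−w)·μ₀ = 0.90468·153.29 + 0.095319·121.17 = 150.228.

Posterior mean ≈ 150.228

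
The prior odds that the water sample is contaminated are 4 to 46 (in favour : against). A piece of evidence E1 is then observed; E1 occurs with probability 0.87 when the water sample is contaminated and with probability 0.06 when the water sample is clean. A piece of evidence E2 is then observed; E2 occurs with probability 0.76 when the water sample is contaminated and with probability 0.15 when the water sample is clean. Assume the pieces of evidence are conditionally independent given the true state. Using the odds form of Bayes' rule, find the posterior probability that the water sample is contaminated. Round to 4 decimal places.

Posterior probability ≈ 0.8647

Prior odds = 4/46 = 0.086957.
Likelihood ratio for E1 = 0.87/0.06 = 14.500.
Likelihood ratio for E2 = 0.76/0.15 = 5.0667.
Posterior odds = prior odds × LR₁ × LR₂ = 6.3884.
Posterior probability = odds/(1+odds) = 6.3884/7.3884 = 0.8647.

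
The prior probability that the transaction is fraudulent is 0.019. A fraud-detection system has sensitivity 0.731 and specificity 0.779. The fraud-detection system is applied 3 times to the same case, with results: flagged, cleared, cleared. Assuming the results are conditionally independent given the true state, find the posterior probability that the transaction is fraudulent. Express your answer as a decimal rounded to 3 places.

With H the event that the transaction is fraudulent, the joint likelihood of the observed sequence is P(data|H) = 0.731·0.269·0.269 = 0.052896 and P(data|¬H) = 0.221·0.779·0.779 = 0.13411.
Bayes: P(H|data) = 0.019·0.052896 / (0.019·0.052896 + 0.981·0.13411) = 0.0010050/0.13257 = 0.0076.

Posterior P(H) ≈ 0.008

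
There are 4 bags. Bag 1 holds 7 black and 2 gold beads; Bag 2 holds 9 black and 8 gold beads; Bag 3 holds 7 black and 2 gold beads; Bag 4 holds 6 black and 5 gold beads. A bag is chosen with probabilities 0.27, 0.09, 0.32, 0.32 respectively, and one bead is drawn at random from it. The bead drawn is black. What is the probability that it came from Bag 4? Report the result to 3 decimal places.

P(black|Bag 1) = 0.7778; P(black|Bag 2) = 0.5294; P(black|Bag 3) = 0.7778; P(black|Bag 4) = 0.5455.
Prior × likelihood for each source: 0.27·0.7778=0.2100, 0.09·0.5294=0.04765, 0.32·0.7778=0.2489, 0.32·0.5455=0.1745. Summing gives P(black) = 0.68108.
P(Bag 4 | black) = 0.1745 / 0.68108 = 0.256.

Posterior probability ≈ 0.256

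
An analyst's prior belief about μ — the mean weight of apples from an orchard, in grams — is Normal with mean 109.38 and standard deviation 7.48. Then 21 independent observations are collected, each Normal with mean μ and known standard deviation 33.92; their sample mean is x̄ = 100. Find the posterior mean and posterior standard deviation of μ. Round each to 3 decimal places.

Posterior mean ≈ 104.641; posterior SD ≈ 5.261

With known σ, the Normal prior is conjugate. Weight on the data is w = (n/σ²)/(n/σ² + 1/τ₀²) = 0.0182519/(0.0182519+0.0178730) = 0.50524.
Posterior mean = w·x̄ + (1−w)·μ₀ = 0.50524·100 + 0.49476·109.38 = 104.641. Posterior variance = 1/(0.0182519+0.0178730) = 27.6818, so SD = 5.261.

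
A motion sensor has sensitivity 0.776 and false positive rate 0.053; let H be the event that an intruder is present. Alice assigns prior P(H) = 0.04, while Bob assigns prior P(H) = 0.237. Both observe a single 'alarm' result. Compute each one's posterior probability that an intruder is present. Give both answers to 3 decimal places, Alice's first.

The likelihood ratio for an 'alarm' result is 0.776/0.053 = 14.642.
Alice: prior odds 0.04/0.96 = 0.041667; posterior odds 0.61006; posterior probability 0.379.
Bob: prior odds 0.237/0.763 = 0.31062; posterior odds 4.5479; posterior probability 0.820.

Alice: 0.379; Bob: 0.820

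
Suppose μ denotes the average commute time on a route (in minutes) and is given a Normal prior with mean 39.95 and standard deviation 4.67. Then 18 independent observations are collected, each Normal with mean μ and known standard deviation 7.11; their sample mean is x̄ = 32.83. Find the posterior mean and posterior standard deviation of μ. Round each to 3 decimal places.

Prior precision 1/τ₀² = 1/4.67² = 0.0458528; data precision n/σ² = 18/7.11² = 0.356068.
Posterior precision = 0.0458528 + 0.356068 = 0.401921, giving posterior SD = 1/√0.401921 = 1.577.
Posterior mean = (0.0458528·39.95 + 0.356068·32.83) / 0.401921 = 33.642.

Posterior mean ≈ 33.642; posterior SD ≈ 1.577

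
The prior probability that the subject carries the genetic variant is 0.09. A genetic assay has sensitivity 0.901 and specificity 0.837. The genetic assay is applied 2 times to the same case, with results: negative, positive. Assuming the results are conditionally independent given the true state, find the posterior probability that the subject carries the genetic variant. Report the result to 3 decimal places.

Let H be the event that the subject carries the genetic variant; start with P(H) = 0.09. P('positive'|H) = 0.901, P('positive'|¬H) = 0.163.
Update on result 1 ('negative'): P(H) ← 0.099·0.0900 / (0.099·0.0900 + 0.837·0.9100) = 0.0089100/0.77058 = 0.0116.
Update on result 2 ('positive'): P(H) ← 0.901·0.0116 / (0.901·0.0116 + 0.163·0.9884) = 0.010418/0.17153 = 0.0607.

Posterior P(H) ≈ 0.061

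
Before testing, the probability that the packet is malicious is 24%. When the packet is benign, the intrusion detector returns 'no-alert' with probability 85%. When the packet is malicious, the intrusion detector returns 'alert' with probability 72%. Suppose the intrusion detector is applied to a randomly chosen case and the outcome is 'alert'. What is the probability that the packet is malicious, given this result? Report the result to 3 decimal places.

Let H be the event that the packet is malicious. P(H) = 0.24, so P(¬H) = 0.76. With E the 'alert' result, P(E|H) = 0.72 and P(E|¬H) = 0.15.
P(E) = 0.72·0.24 + 0.15·0.76 = 0.17280 + 0.11400 = 0.28680.
By Bayes' theorem, P(H|E) = 0.17280 / 0.28680 = 0.603.

P(H | E) ≈ 0.603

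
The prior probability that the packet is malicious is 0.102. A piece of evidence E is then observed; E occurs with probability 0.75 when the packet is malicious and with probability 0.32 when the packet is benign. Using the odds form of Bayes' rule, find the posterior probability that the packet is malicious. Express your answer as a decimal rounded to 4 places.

Posterior probability ≈ 0.2102

Prior odds = 0.102/(1−0.102) = 0.11359.
Likelihood ratio for E = 0.75/0.32 = 2.3438.
Posterior odds = prior odds × LR = 0.26622.
Posterior probability = odds/(1+odds) = 0.26622/1.2662 = 0.2102.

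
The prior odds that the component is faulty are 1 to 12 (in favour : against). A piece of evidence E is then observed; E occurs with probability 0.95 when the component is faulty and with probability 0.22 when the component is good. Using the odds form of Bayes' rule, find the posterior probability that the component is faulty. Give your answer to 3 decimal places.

Prior odds = 1/12 = 0.083333. In log-odds, ln(0.083333) = -2.4849.
Add log likelihood ratio: ln(4.3182) = 1.4628.
Posterior log-odds = -1.0221, so posterior odds = exp(-1.0221) = 0.35985. Converting, P(H|E) = 0.35985/1.3598 = 0.265.

Posterior probability ≈ 0.265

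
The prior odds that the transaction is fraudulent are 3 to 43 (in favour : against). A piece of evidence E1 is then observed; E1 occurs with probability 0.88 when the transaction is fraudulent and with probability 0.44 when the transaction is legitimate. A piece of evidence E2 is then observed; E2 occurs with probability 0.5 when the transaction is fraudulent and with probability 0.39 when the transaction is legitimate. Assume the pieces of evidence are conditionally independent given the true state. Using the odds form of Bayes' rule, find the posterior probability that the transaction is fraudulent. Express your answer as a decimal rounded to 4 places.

Prior odds = 3/43 = 0.069767. In log-odds, ln(0.069767) = -2.6626.
Add log likelihood ratios: ln(2.0000) + ln(1.2821) = 0.94161.
Posterior log-odds = -1.7210, so posterior odds = exp(-1.7210) = 0.17889. Converting, P(H|E) = 0.17889/1.1789 = 0.1517.

Posterior probability ≈ 0.1517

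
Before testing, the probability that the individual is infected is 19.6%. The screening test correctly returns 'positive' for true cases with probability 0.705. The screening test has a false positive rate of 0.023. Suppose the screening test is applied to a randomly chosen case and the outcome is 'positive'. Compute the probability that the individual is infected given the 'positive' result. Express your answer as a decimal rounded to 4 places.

P(H | E) ≈ 0.8820

Write H for 'the individual is infected'. Prior odds H:¬H = 0.196/0.804 = 0.24378. For the 'positive' outcome, the likelihood ratio is 0.705/0.023 = 30.652.
Posterior odds = 0.24378 × 30.652 = 7.4724, so P(H|E) = 7.4724/(1+7.4724) = 0.8820.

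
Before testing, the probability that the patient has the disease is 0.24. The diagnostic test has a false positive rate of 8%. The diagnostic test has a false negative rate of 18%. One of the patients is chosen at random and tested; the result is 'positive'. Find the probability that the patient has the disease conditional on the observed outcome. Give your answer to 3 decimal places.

P(H | E) ≈ 0.764

Let H be the event that the patient has the disease. P(H) = 0.24, so P(¬H) = 0.76. With E the 'positive' result, P(E|H) = 0.82 and P(E|¬H) = 0.08.
P(E) = 0.82·0.24 + 0.08·0.76 = 0.19680 + 0.060800 = 0.25760.
By Bayes' theorem, P(H|E) = 0.19680 / 0.25760 = 0.764.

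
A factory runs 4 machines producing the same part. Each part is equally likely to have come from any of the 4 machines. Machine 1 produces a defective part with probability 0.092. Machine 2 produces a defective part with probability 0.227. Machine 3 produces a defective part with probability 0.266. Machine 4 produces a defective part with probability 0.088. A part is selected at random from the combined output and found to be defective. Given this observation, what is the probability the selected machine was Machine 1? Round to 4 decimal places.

Posterior probability ≈ 0.1367

Tabulate prior·likelihood by source: [1] prior 0.25, lik 0.092, product 0.02300; [2] prior 0.25, lik 0.227, product 0.05675; [3] prior 0.25, lik 0.266, product 0.06650; [4] prior 0.25, lik 0.088, product 0.02200.
Normalizing constant = 0.16825; the posterior for Machine 1 is its product over the sum, 0.02300/0.16825 = 0.1367.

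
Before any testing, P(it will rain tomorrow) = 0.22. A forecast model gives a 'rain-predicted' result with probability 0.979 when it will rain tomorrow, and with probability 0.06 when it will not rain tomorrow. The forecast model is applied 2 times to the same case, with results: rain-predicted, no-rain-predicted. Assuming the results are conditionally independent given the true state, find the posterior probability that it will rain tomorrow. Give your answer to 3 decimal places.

Posterior P(H) ≈ 0.093

Let H be the event that it will rain tomorrow; start with P(H) = 0.22. P('rain-predicted'|H) = 0.979, P('rain-predicted'|¬H) = 0.06.
Update on result 1 ('rain-predicted'): P(H) ← 0.979·0.2200 / (0.979·0.2200 + 0.06·0.7800) = 0.21538/0.26218 = 0.8215.
Update on result 2 ('no-rain-predicted'): P(H) ← 0.021·0.8215 / (0.021·0.8215 + 0.94·0.1785) = 0.017251/0.18504 = 0.0932.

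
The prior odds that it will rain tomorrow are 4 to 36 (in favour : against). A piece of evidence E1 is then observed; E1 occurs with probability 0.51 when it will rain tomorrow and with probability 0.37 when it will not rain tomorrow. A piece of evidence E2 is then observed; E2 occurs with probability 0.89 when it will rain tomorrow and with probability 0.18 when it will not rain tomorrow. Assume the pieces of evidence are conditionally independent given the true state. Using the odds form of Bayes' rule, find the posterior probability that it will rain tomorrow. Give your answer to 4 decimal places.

Posterior probability ≈ 0.4309

Prior odds = 4/36 = 0.11111.
Likelihood ratio for E1 = 0.51/0.37 = 1.3784.
Likelihood ratio for E2 = 0.89/0.18 = 4.9444.
Posterior odds = prior odds × LR₁ × LR₂ = 0.75726.
Posterior probability = odds/(1+odds) = 0.75726/1.7573 = 0.4309.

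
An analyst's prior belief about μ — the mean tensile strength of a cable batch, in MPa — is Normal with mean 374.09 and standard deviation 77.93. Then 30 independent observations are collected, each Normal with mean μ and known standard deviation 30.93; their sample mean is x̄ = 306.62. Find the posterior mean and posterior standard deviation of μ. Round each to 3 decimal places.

With known σ, the Normal prior is conjugate. Weight on the data is w = (n/σ²)/(n/σ² + 1/τ₀²) = 0.0313589/(0.0313589+0.00016466) = 0.99478.
Posterior mean = w·x̄ + (1−w)·μ₀ = 0.99478·306.62 + 0.0052234·374.09 = 306.972. Posterior variance = 1/(0.0313589+0.00016466) = 31.7223, so SD = 5.632.

Posterior mean ≈ 306.972; posterior SD ≈ 5.632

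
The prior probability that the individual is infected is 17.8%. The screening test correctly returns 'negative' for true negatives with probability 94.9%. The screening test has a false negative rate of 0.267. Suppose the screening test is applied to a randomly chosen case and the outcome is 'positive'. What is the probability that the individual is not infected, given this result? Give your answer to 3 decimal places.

Let H be the event that the individual is infected. P(H) = 0.178, so P(¬H) = 0.822. With E the 'positive' result, P(E|H) = 0.733 and P(E|¬H) = 0.051.
P(E) = 0.733·0.178 + 0.051·0.822 = 0.13047 + 0.041922 = 0.17240.
By Bayes' theorem, P(H|E) = 0.13047 / 0.17240 = 0.757. Hence P(¬H|E) = 1 − 0.757 = 0.243.

P(¬H | E) ≈ 0.243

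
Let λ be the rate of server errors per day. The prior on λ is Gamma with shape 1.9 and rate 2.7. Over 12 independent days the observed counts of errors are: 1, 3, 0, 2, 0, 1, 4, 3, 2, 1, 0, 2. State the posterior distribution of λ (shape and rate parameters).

Total count ∑xᵢ = 19 over n = 12 days.
Gamma is conjugate to the Poisson likelihood: posterior is Gamma(shape = 1.9+19 = 20.9, rate = 2.7+12 = 14.7).

Posterior: Gamma(shape=20.9, rate=14.7)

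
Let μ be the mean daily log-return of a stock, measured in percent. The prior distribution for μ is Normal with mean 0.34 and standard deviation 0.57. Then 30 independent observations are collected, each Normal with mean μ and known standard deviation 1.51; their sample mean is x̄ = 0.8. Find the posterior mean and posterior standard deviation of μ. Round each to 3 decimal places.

Prior precision 1/τ₀² = 1/0.57² = 3.07787; data precision n/σ² = 30/1.51² = 13.1573.
Posterior precision = 3.07787 + 13.1573 = 16.2352, giving posterior SD = 1/√16.2352 = 0.248.
Posterior mean = (3.07787·0.34 + 13.1573·0.8) / 16.2352 = 0.713.

Posterior mean ≈ 0.713; posterior SD ≈ 0.248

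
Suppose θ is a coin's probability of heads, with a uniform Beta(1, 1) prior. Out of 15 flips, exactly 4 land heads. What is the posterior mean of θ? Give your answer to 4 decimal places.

Observing 4 successes and 11 failures updates Beta(1, 1) by adding the success and failure counts to the two shape parameters: α = 1+4 = 5, β = 1+11 = 12.
E[θ | data] = 5/(5+12) = 0.2941.

Posterior mean ≈ 0.2941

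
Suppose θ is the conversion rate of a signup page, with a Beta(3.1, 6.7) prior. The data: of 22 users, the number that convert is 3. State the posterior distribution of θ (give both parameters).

Observing 3 successes and 19 failures updates Beta(3.1, 6.7) by adding the success and failure counts to the two shape parameters: α = 3.1+3 = 6.1, β = 6.7+19 = 25.7.

Posterior: Beta(6.1, 25.7)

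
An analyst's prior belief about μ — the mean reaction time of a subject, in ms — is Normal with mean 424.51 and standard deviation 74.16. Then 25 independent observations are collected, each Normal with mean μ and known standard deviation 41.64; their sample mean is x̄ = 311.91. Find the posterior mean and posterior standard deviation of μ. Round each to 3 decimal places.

Posterior mean ≈ 313.312; posterior SD ≈ 8.276

With known σ, the Normal prior is conjugate. Weight on the data is w = (n/σ²)/(n/σ² + 1/τ₀²) = 0.0144184/(0.0144184+0.00018183) = 0.98755.
Posterior mean = w·x̄ + (1−w)·μ₀ = 0.98755·311.91 + 0.012454·424.51 = 313.312. Posterior variance = 1/(0.0144184+0.00018183) = 68.4918, so SD = 8.276.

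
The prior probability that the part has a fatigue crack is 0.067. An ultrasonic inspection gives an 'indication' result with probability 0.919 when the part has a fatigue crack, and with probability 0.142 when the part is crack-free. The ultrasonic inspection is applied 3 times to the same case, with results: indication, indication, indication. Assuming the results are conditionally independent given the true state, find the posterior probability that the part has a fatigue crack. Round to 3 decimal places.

With H the event that the part has a fatigue crack, the joint likelihood of the observed sequence is P(data|H) = 0.919·0.919·0.919 = 0.77615 and P(data|¬H) = 0.142·0.142·0.142 = 0.0028633.
Bayes: P(H|data) = 0.067·0.77615 / (0.067·0.77615 + 0.933·0.0028633) = 0.052002/0.054674 = 0.9511.

Posterior P(H) ≈ 0.951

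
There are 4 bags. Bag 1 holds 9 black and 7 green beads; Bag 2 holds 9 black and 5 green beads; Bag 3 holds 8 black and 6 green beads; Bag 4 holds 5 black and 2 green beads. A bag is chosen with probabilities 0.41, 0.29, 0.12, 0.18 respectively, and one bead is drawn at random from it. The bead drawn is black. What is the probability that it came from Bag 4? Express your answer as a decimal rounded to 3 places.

Posterior probability ≈ 0.209

Tabulate prior·likelihood by source: [1] prior 0.41, lik 0.5625, product 0.2306; [2] prior 0.29, lik 0.6429, product 0.1864; [3] prior 0.12, lik 0.5714, product 0.06857; [4] prior 0.18, lik 0.7143, product 0.1286.
Normalizing constant = 0.61420; the posterior for Bag 4 is its product over the sum, 0.1286/0.61420 = 0.209.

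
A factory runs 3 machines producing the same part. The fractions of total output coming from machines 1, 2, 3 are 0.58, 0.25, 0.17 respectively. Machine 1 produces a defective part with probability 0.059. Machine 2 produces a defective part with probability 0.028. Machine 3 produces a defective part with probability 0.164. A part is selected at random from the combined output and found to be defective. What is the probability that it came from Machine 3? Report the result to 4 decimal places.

Posterior probability ≈ 0.4035

P(defective|M1) = 0.059; P(defective|M2) = 0.028; P(defective|M3) = 0.164.
Prior × likelihood for each source: 0.58·0.059=0.03422, 0.25·0.028=0.007000, 0.17·0.164=0.02788. Summing gives P(defective) = 0.069100.
P(Machine 3 | defective) = 0.02788 / 0.069100 = 0.4035.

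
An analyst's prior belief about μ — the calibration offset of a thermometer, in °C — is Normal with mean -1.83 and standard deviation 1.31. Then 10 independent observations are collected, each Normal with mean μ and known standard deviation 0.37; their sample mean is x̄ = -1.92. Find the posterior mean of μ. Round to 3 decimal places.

With known σ, the Normal prior is conjugate. Weight on the data is w = (n/σ²)/(n/σ² + 1/τ₀²) = 73.0460/(73.0460+0.582717) = 0.99209.
Posterior mean = w·x̄ + (1−w)·μ₀ = 0.99209·-1.92 + 0.0079143·-1.83 = -1.919.

Posterior mean ≈ -1.919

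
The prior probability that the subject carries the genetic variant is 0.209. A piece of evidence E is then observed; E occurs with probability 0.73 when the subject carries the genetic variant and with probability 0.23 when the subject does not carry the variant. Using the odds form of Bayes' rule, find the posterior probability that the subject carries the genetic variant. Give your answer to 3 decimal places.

Posterior probability ≈ 0.456

Prior odds = 0.209/(1−0.209) = 0.26422.
Likelihood ratio for E = 0.73/0.23 = 3.1739.
Posterior odds = prior odds × LR = 0.83862.
Posterior probability = odds/(1+odds) = 0.83862/1.8386 = 0.456.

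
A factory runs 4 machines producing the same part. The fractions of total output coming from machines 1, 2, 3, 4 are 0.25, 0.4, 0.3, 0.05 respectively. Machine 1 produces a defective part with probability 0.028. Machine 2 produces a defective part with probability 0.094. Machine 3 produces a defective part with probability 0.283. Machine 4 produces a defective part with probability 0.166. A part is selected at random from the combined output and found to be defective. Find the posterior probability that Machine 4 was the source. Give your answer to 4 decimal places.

Posterior probability ≈ 0.0602

Tabulate prior·likelihood by source: [1] prior 0.25, lik 0.028, product 0.007000; [2] prior 0.4, lik 0.094, product 0.03760; [3] prior 0.3, lik 0.283, product 0.08490; [4] prior 0.05, lik 0.166, product 0.008300.
Normalizing constant = 0.13780; the posterior for Machine 4 is its product over the sum, 0.008300/0.13780 = 0.0602.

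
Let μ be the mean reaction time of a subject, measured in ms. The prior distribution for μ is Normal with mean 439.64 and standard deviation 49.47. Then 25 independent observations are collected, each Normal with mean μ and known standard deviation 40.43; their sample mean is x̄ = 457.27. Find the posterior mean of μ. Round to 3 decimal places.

Posterior mean ≈ 456.811

Prior precision 1/τ₀² = 1/49.47² = 0.00040862; data precision n/σ² = 25/40.43² = 0.0152944.
Posterior precision = 0.00040862 + 0.0152944 = 0.0157030.
Posterior mean = (0.00040862·439.64 + 0.0152944·457.27) / 0.0157030 = 456.811.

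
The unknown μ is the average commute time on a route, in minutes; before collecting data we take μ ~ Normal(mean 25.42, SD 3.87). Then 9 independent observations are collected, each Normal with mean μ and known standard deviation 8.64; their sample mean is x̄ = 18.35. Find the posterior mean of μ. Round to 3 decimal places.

Prior precision 1/τ₀² = 1/3.87² = 0.0667695; data precision n/σ² = 9/8.64² = 0.120563.
Posterior precision = 0.0667695 + 0.120563 = 0.187333.
Posterior mean = (0.0667695·25.42 + 0.120563·18.35) / 0.187333 = 20.870.

Posterior mean ≈ 20.870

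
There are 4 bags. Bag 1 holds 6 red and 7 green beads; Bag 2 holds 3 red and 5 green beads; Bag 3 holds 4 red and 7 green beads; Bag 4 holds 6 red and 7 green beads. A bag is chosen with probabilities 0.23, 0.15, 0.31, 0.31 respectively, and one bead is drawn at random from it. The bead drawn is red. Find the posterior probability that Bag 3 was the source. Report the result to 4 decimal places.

Tabulate prior·likelihood by source: [1] prior 0.23, lik 0.4615, product 0.1062; [2] prior 0.15, lik 0.375, product 0.05625; [3] prior 0.31, lik 0.3636, product 0.1127; [4] prior 0.31, lik 0.4615, product 0.1431.
Normalizing constant = 0.41821; the posterior for Bag 3 is its product over the sum, 0.1127/0.41821 = 0.2695.

Posterior probability ≈ 0.2695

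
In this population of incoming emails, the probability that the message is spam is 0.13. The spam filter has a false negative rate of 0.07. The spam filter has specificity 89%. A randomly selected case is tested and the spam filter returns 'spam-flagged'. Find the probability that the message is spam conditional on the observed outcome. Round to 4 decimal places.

P(H | E) ≈ 0.5582

Write H for 'the message is spam'. Prior odds H:¬H = 0.13/0.87 = 0.14943. For the 'spam-flagged' outcome, the likelihood ratio is 0.93/0.11 = 8.4545.
Posterior odds = 0.14943 × 8.4545 = 1.2633, so P(H|E) = 1.2633/(1+1.2633) = 0.5582.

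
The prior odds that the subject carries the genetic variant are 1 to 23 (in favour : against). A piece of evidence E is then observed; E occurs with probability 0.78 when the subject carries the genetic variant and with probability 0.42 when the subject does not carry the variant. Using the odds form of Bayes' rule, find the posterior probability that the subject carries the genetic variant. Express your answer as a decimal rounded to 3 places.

Posterior probability ≈ 0.075

Prior odds = 1/23 = 0.043478. In log-odds, ln(0.043478) = -3.1355.
Add log likelihood ratio: ln(1.8571) = 0.61904.
Posterior log-odds = -2.5165, so posterior odds = exp(-2.5165) = 0.080745. Converting, P(H|E) = 0.080745/1.0807 = 0.075.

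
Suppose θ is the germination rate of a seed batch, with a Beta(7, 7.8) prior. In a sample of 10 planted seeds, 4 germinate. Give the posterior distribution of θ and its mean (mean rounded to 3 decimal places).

Posterior: Beta(11, 13.8); mean ≈ 0.444

The binomial likelihood is conjugate to the Beta prior: with 4 successes and 6 failures, the posterior is Beta(7+4, 7.8+6) = Beta(11, 13.8).
E[θ | data] = 11/(11+13.8) = 0.444.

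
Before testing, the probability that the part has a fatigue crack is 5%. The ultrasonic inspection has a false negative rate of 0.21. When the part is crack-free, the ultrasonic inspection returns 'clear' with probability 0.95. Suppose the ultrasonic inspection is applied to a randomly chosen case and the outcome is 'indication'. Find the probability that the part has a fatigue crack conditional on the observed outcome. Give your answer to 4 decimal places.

Write H for 'the part has a fatigue crack'. Prior odds H:¬H = 0.05/0.95 = 0.052632. For the 'indication' outcome, the likelihood ratio is 0.79/0.05 = 15.800.
Posterior odds = 0.052632 × 15.800 = 0.83158, so P(H|E) = 0.83158/(1+0.83158) = 0.4540.

P(H | E) ≈ 0.4540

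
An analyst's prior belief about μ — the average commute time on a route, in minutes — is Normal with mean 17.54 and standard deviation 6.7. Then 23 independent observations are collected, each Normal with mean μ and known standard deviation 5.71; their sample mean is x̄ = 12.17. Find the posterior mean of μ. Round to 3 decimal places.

Posterior mean ≈ 12.334

With known σ, the Normal prior is conjugate. Weight on the data is w = (n/σ²)/(n/σ² + 1/τ₀²) = 0.705433/(0.705433+0.0222767) = 0.96939.
Posterior mean = w·x̄ + (1−w)·μ₀ = 0.96939·12.17 + 0.030612·17.54 = 12.334.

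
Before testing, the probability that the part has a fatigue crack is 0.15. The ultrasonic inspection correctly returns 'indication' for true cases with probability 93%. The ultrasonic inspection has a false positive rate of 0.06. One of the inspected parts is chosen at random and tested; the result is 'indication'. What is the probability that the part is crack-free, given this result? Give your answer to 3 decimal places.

P(¬H | E) ≈ 0.268

Write H for 'the part has a fatigue crack'. Prior odds H:¬H = 0.15/0.85 = 0.17647. For the 'indication' outcome, the likelihood ratio is 0.93/0.06 = 15.500.
Posterior odds = 0.17647 × 15.500 = 2.7353, so P(H|E) = 2.7353/(1+2.7353) = 0.732. Then P(¬H|E) = 1 − 0.732 = 0.268.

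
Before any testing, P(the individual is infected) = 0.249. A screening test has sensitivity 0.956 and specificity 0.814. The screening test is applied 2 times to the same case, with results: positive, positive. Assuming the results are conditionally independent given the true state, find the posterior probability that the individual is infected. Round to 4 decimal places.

Posterior P(H) ≈ 0.8975

Let H be the event that the individual is infected; start with P(H) = 0.249. P('positive'|H) = 0.956, P('positive'|¬H) = 0.186.
Update on result 1 ('positive'): P(H) ← 0.956·0.2490 / (0.956·0.2490 + 0.186·0.7510) = 0.23804/0.37773 = 0.6302.
Update on result 2 ('positive'): P(H) ← 0.956·0.6302 / (0.956·0.6302 + 0.186·0.3698) = 0.60247/0.67125 = 0.8975.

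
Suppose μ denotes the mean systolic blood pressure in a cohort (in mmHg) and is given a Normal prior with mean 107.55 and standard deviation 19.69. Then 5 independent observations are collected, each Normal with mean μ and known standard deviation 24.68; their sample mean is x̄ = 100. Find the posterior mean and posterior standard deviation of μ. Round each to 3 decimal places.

Posterior mean ≈ 101.805; posterior SD ≈ 9.628

With known σ, the Normal prior is conjugate. Weight on the data is w = (n/σ²)/(n/σ² + 1/τ₀²) = 0.00820880/(0.00820880+0.00257934) = 0.76091.
Posterior mean = w·x̄ + (1−w)·μ₀ = 0.76091·100 + 0.23909·107.55 = 101.805. Posterior variance = 1/(0.00820880+0.00257934) = 92.6944, so SD = 9.628.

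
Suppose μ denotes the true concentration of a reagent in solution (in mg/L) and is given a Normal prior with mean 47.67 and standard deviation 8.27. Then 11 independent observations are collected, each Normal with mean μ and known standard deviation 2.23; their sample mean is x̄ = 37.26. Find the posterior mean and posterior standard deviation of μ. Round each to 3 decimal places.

Prior precision 1/τ₀² = 1/8.27² = 0.0146214; data precision n/σ² = 11/2.23² = 2.21199.
Posterior precision = 0.0146214 + 2.21199 = 2.22661, giving posterior SD = 1/√2.22661 = 0.670.
Posterior mean = (0.0146214·47.67 + 2.21199·37.26) / 2.22661 = 37.328.

Posterior mean ≈ 37.328; posterior SD ≈ 0.670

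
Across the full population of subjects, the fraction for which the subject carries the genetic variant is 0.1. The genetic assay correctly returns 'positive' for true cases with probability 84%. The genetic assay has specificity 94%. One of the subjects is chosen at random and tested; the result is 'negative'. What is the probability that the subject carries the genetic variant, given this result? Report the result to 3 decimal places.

P(H | E) ≈ 0.019

Let H be the event that the subject carries the genetic variant. P(H) = 0.1, so P(¬H) = 0.9. With E the 'negative' result, P(E|H) = 0.16 and P(E|¬H) = 0.94.
P(E) = 0.16·0.1 + 0.94·0.9 = 0.016000 + 0.84600 = 0.86200.
By Bayes' theorem, P(H|E) = 0.016000 / 0.86200 = 0.019.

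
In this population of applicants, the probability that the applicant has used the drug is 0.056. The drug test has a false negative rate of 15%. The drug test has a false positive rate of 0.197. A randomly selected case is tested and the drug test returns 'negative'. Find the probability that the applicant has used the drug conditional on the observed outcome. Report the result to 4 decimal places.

P(H | E) ≈ 0.0110

Write H for 'the applicant has used the drug'. Prior odds H:¬H = 0.056/0.944 = 0.059322. For the 'negative' outcome, the likelihood ratio is 0.15/0.803 = 0.18680.
Posterior odds = 0.059322 × 0.18680 = 0.011081, so P(H|E) = 0.011081/(1+0.011081) = 0.0110.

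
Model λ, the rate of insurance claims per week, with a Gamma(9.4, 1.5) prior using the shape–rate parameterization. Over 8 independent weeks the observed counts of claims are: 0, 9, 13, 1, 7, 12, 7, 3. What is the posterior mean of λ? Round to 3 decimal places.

Total count ∑xᵢ = 52 over n = 8 weeks.
Gamma is conjugate to the Poisson likelihood: posterior is Gamma(shape = 9.4+52 = 61.4, rate = 1.5+8 = 9.5).
E[λ | data] = 61.4/9.5 = 6.463.

Posterior mean ≈ 6.463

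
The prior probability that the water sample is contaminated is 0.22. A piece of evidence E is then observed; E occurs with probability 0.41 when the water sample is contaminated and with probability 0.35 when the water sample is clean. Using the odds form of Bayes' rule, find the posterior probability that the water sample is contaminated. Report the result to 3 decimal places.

Prior odds = 0.22/(1−0.22) = 0.28205. In log-odds, ln(0.28205) = -1.2657.
Add log likelihood ratio: ln(1.1714) = 0.15822.
Posterior log-odds = -1.1074, so posterior odds = exp(-1.1074) = 0.33040. Converting, P(H|E) = 0.33040/1.3304 = 0.248.

Posterior probability ≈ 0.248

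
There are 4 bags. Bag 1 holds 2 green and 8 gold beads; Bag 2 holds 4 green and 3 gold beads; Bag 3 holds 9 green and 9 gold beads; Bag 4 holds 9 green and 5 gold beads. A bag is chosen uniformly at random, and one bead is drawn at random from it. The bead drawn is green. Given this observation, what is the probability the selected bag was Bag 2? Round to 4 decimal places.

Tabulate prior·likelihood by source: [1] prior 0.25, lik 0.2, product 0.05000; [2] prior 0.25, lik 0.5714, product 0.1429; [3] prior 0.25, lik 0.5, product 0.1250; [4] prior 0.25, lik 0.6429, product 0.1607.
Normalizing constant = 0.47857; the posterior for Bag 2 is its product over the sum, 0.1429/0.47857 = 0.2985.

Posterior probability ≈ 0.2985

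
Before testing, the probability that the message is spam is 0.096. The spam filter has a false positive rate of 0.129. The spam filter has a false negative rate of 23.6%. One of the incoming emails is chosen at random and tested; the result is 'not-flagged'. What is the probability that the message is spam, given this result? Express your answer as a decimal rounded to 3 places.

Let H be the event that the message is spam. P(H) = 0.096, so P(¬H) = 0.904. With E the 'not-flagged' result, P(E|H) = 0.236 and P(E|¬H) = 0.871.
P(E) = 0.236·0.096 + 0.871·0.904 = 0.022656 + 0.78738 = 0.81004.
By Bayes' theorem, P(H|E) = 0.022656 / 0.81004 = 0.028.

P(H | E) ≈ 0.028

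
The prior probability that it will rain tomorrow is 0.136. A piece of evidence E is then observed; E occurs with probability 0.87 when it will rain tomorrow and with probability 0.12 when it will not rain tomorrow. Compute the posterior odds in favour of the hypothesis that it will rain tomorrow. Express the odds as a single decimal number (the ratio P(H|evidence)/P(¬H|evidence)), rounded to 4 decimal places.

Posterior odds ≈ 1.1412

Prior odds = 0.136/(1−0.136) = 0.15741.
Likelihood ratio for E = 0.87/0.12 = 7.2500.
Posterior odds = prior odds × LR = 1.1412.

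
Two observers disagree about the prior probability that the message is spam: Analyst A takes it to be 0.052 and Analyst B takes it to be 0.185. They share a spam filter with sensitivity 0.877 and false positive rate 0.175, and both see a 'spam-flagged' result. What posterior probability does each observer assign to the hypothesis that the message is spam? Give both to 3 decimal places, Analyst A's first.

Analyst A: 0.216; Analyst B: 0.532

The likelihood ratio for a 'spam-flagged' result is 0.877/0.175 = 5.0114.
Analyst A: prior odds 0.052/0.948 = 0.054852; posterior odds 0.27489; posterior probability 0.216.
Analyst B: prior odds 0.185/0.815 = 0.22699; posterior odds 1.1376; posterior probability 0.532.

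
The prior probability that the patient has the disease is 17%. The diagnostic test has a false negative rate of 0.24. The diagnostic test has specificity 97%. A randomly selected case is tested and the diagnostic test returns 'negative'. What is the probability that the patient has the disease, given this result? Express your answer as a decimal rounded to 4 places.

Write H for 'the patient has the disease'. Prior odds H:¬H = 0.17/0.83 = 0.20482. For the 'negative' outcome, the likelihood ratio is 0.24/0.97 = 0.24742.
Posterior odds = 0.20482 × 0.24742 = 0.050677, so P(H|E) = 0.050677/(1+0.050677) = 0.0482.

P(H | E) ≈ 0.0482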